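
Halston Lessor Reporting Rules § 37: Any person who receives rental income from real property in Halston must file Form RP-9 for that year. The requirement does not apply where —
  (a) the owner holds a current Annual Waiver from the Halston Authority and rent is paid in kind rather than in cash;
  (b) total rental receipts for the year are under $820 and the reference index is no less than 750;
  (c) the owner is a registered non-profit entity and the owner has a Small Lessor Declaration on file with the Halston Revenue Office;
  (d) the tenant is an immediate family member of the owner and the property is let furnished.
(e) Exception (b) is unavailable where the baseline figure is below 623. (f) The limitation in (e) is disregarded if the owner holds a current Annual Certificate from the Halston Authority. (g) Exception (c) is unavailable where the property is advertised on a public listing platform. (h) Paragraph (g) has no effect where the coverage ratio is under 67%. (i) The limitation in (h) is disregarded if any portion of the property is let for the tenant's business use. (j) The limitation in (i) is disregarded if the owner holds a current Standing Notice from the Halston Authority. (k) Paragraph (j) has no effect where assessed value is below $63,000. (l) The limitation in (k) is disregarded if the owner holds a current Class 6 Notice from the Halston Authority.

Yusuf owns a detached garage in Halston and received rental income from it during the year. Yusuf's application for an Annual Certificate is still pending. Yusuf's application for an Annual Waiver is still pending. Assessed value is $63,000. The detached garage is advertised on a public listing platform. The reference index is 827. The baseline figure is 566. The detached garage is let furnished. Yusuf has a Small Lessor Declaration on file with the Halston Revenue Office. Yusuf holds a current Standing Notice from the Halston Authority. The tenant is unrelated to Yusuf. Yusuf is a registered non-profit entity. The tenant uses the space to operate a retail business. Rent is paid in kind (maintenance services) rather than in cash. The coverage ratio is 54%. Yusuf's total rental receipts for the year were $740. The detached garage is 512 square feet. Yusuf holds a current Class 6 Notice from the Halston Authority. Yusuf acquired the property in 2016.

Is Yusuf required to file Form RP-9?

No — exception (c) applies; Yusuf is not required to file Form RP-9.

Exception (a) fails — the Annual Waiver is not current.
Exception (b) is satisfied on its face — total rental receipts for the year are $740, under the $820 limit; the reference index is 827, meeting the 750 threshold. But applying paragraphs (e)–(f): (e) is engaged — the baseline figure is 566, below the 623 limit. (f) is inapplicable (the Annual Certificate is not current), so (e) stands. (b) is therefore removed.
All of (c)'s requirements are met (Yusuf is a registered non-profit; a Small Lessor Declaration is on file). Under paragraphs (g)–(l): (g) applies (the property is publicly advertised), but yields to (h): (h) operates against (g): the coverage ratio is 54%, under the 67% limit. (i) would limit (h) — the space is let for business use — but (j) sets (i) aside: (j) operates against (i): a current Standing Notice is held. (k) is not triggered (assessed value is $63,000, not below $63,000), so (j) stands. So (c) applies.
Exception (d) requires that the tenant is an immediate family member of the owner; but the tenant is unrelated to the owner, so (d) is unavailable.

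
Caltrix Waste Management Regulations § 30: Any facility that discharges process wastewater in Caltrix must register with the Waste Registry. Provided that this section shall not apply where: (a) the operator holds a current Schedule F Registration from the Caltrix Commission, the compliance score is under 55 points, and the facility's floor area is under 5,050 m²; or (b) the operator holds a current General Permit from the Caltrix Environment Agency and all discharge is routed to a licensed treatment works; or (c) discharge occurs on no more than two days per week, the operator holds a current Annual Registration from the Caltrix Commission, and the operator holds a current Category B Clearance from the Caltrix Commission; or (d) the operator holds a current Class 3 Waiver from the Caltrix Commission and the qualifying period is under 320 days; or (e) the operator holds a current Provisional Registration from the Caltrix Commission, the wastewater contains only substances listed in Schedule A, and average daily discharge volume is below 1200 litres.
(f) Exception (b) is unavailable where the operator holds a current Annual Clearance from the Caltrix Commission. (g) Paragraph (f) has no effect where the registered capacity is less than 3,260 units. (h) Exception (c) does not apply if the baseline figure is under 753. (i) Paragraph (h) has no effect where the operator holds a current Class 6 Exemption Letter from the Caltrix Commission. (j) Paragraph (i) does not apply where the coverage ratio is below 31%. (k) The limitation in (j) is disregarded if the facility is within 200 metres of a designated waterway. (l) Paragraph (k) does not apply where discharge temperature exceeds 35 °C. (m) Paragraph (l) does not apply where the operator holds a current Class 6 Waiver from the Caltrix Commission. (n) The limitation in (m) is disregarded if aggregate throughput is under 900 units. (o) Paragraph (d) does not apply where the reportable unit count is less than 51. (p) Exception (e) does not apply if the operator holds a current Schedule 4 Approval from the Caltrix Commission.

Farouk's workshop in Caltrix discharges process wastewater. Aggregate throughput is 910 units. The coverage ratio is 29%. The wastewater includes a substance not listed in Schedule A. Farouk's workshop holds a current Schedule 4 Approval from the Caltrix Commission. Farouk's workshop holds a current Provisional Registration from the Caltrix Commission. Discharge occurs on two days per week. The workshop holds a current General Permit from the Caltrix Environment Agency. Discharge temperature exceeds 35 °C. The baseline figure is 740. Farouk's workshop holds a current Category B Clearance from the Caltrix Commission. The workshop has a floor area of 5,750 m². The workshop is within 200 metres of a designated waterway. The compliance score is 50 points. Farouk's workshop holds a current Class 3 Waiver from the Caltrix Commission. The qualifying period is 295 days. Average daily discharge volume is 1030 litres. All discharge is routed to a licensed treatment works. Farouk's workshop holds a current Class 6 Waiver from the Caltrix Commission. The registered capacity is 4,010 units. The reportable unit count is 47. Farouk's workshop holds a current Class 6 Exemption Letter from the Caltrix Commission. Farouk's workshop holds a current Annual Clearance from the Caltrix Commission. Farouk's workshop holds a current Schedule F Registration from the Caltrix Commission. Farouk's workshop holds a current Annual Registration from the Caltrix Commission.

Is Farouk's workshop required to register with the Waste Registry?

Exception (a) fails — the facility's floor area is 5,750 m², not under 5,050 m².
Exception (b): a current General Permit is held; discharge is routed to a licensed treatment works — every condition holds. Turning to paragraphs (f)–(g): (f) operates — a current Annual Clearance is held. (g), which would lift (f), is not triggered — the registered capacity is 4,010 units, not less than 3,260 units. So (b) is unavailable.
Exception (c): discharge occurs on no more than two days per week; a current Annual Registration is held; a current Category B Clearance is held — every condition holds. Under paragraphs (h)–(n): (h) is engaged (the baseline figure is 740, under the 753 limit), but is set aside by (i): (i) operates against (h): a current Class 6 Exemption Letter is held. (j) would limit (i) — the coverage ratio is 29%, below the 31% limit — but (k) sets (j) aside: (k) operates against (j): the workshop is within 200 m of a designated waterway. (l) operates (discharge temperature exceeds 35 °C), but is displaced by (m): (m) applies — a current Class 6 Waiver is held. (n), which would lift (m), is not triggered — aggregate throughput is 910 units, not under 900 units. Exception (c) stands.
All of (d)'s requirements are met (a current Class 3 Waiver is held; the qualifying period is 295 days, under the 320 days limit). Turning to paragraph (o): (o) operates against (d): the reportable unit count is 47, less than the 51 limit. (d) is therefore removed.
Exception (e) requires that the wastewater contains only substances listed in Schedule A; but the wastewater includes a non-Schedule-A substance, so (e) is unavailable.

No — exception (c) applies; Farouk's workshop is not required to register with the Waste Registry.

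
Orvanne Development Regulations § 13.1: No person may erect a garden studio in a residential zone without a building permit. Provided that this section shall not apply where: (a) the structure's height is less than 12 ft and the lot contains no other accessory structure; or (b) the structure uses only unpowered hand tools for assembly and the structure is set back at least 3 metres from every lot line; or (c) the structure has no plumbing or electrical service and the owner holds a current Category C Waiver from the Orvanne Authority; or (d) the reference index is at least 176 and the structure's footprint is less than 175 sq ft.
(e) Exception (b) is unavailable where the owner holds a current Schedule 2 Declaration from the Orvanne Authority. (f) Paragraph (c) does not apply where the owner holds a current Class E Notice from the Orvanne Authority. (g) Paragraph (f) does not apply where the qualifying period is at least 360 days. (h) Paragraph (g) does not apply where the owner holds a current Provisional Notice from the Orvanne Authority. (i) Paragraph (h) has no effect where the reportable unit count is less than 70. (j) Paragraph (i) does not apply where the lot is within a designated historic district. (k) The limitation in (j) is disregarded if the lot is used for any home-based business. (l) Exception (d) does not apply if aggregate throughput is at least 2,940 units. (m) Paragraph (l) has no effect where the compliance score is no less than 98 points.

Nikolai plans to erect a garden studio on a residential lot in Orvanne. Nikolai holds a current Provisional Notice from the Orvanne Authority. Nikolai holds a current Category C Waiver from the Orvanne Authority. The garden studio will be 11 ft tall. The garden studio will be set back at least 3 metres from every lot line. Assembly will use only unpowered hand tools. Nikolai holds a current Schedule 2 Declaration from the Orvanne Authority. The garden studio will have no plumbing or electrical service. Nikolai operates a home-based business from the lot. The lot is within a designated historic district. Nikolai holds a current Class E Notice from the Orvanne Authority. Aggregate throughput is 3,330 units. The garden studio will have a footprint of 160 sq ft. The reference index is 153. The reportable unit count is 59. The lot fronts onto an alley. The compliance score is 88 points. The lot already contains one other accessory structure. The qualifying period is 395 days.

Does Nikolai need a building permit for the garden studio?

No — exception (c) applies; Nikolai does not need a building permit.

Exception (a) requires that the lot contains no other accessory structure; but the lot already has another accessory structure, so (a) is unavailable.
Exception (b): assembly uses only hand tools; the setback is at least 3 m on every side — every condition holds. But applying paragraph (e): (e) operates — a current Schedule 2 Declaration is held. So (b) is unavailable.
All of (c)'s requirements are met (there is no plumbing or electrical service; a current Category C Waiver is held). Considering the limiting provisions: (f) is triggered (a current Class E Notice is held), but is itself disapplied by (g): (g) is engaged — the qualifying period is 395 days, meeting the 360 days threshold. (h) is triggered (a current Provisional Notice is held), but is overridden by (i): (i) operates against (h): the reportable unit count is 59, less than the 70 limit. (j) is engaged (the lot is in a historic district), but is set aside by (k): (k) applies — a home-based business operates on the lot. So (c) applies.
Exception (d) does not apply: the reference index is 153, short of 176.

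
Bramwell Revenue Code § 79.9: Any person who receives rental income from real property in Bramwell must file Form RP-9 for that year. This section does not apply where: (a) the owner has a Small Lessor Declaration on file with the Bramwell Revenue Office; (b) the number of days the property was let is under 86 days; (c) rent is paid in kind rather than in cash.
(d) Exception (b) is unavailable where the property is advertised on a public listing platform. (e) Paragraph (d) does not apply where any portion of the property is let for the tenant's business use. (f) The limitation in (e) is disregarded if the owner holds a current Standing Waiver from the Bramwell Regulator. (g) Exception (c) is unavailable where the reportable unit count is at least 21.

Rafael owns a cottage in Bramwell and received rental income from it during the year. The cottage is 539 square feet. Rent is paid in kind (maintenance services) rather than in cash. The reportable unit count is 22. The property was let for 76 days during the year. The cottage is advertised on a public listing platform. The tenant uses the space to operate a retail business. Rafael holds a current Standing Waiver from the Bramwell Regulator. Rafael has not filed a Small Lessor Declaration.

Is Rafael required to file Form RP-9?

Exception (a) requires that the owner has a Small Lessor Declaration on file with the Bramwell Revenue Office; but no Small Lessor Declaration is on file, so (a) is unavailable.
Exception (b) is satisfied on its face — the number of days the property was let is 76 days, under the 86 days limit. However, paragraphs (d)–(f) must be considered: (d) operates against (b): the property is publicly advertised. (e) would limit (d) — the space is let for business use — but (f) sets (e) aside: (f) operates against (e): a current Standing Waiver is held. Exception (b) does not apply.
Exception (c) is satisfied on its face — rent is paid in kind. But: (g) operates against (c): the reportable unit count is 22, meeting the 21 threshold. Exception (c) does not apply.
No exception is made out. Rafael falls within the general rule.

Yes — Rafael must file Form RP-9.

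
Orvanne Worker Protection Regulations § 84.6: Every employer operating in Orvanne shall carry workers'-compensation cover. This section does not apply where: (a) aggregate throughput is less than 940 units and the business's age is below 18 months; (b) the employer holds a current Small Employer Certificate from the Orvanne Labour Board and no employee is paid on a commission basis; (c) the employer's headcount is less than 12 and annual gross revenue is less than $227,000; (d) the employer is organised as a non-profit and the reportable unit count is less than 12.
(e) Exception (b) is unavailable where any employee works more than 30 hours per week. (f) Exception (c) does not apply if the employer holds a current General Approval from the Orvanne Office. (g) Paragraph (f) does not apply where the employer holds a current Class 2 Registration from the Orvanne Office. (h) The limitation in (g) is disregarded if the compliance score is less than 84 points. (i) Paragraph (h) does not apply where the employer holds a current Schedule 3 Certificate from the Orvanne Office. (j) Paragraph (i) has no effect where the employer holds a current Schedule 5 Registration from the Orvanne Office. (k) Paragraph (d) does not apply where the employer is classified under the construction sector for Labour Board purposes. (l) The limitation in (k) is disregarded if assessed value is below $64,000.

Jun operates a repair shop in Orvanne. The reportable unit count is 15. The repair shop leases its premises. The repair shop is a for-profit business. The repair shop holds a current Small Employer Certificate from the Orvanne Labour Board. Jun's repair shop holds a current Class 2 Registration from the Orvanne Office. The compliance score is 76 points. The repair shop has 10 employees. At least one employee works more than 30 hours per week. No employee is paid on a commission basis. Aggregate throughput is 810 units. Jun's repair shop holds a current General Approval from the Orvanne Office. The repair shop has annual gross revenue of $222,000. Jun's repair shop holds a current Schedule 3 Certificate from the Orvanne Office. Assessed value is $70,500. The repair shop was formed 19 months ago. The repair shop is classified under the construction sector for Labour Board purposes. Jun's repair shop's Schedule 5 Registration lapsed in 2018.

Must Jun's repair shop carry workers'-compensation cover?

No — exception (c) applies; Jun's repair shop is not required to carry workers'-compensation cover.

Exception (a) fails — the business's age is 19 months, not below 18 months.
Exception (b)'s conditions are all satisfied: a current Small Employer Certificate is held; no employee is paid on commission. Turning to paragraph (e): (e) is triggered — at least one employee exceeds 30 hours/week. Exception (b) does not apply.
Exception (c): the employer's headcount is 10, less than the 12 limit; annual gross revenue is $222,000, less than the $227,000 limit — every condition holds. As to paragraphs (f)–(j): (f) is engaged (a current General Approval is held), but is overridden by (g): (g) is engaged — a current Class 2 Registration is held. (h) would limit (g) — the compliance score is 76 points, less than the 84 points limit — but (i) sets (h) aside: (i) is triggered — a current Schedule 3 Certificate is held. (j), which would lift (i), does not operate here — no current Schedule 5 Registration is held. Exception (c) stands.
Exception (d) requires that the employer is organised as a non-profit; but the employer is for-profit, so (d) is unavailable.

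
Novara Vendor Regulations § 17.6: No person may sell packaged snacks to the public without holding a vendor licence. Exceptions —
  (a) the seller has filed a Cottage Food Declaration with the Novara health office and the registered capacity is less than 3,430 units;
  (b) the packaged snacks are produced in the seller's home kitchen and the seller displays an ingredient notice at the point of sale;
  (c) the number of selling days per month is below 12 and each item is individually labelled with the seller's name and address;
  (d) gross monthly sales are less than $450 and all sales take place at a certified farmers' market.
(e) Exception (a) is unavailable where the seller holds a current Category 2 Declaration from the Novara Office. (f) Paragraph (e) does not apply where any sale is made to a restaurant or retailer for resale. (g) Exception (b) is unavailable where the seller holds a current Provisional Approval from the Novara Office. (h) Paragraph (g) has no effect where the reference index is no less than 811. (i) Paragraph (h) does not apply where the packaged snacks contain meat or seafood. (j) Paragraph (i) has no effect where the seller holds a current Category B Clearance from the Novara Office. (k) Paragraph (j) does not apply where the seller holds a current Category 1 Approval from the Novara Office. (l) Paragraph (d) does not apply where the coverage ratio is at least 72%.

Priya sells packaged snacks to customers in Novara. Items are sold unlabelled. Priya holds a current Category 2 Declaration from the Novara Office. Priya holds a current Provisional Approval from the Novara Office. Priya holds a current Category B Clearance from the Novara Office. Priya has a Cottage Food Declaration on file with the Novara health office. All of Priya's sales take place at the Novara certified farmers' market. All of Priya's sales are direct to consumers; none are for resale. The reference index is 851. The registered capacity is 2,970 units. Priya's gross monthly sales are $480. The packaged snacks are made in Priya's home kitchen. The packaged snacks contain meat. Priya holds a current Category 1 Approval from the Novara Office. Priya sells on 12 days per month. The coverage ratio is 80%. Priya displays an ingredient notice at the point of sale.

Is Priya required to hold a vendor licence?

Yes — Priya must hold a vendor licence.

Exception (a)'s conditions are all satisfied: a Cottage Food Declaration is on file; the registered capacity is 2,970 units, less than the 3,430 units limit. But applying paragraphs (e)–(f): (e) operates against (a): a current Category 2 Declaration is held. (f), which would lift (e), is inapplicable — no sales are for resale. So (a) is unavailable.
Exception (b): the packaged snacks are home-kitchen produced; an ingredient notice is displayed — every condition holds. However, paragraphs (g)–(k) must be considered: (g) operates against (b): a current Provisional Approval is held. (h) would limit (g) — the reference index is 851, meeting the 811 threshold — but (i) sets (h) aside: (i) operates against (h): the packaged snacks contain meat. (j) would limit (i) — a current Category B Clearance is held — but (k) sets (j) aside: (k) operates against (j): a current Category 1 Approval is held. So (b) is unavailable.
Exception (c) fails — the number of selling days per month is 12, not below 12.
Exception (d) does not apply: gross monthly sales are $480, not less than $450.
No exception applies. The general rule governs.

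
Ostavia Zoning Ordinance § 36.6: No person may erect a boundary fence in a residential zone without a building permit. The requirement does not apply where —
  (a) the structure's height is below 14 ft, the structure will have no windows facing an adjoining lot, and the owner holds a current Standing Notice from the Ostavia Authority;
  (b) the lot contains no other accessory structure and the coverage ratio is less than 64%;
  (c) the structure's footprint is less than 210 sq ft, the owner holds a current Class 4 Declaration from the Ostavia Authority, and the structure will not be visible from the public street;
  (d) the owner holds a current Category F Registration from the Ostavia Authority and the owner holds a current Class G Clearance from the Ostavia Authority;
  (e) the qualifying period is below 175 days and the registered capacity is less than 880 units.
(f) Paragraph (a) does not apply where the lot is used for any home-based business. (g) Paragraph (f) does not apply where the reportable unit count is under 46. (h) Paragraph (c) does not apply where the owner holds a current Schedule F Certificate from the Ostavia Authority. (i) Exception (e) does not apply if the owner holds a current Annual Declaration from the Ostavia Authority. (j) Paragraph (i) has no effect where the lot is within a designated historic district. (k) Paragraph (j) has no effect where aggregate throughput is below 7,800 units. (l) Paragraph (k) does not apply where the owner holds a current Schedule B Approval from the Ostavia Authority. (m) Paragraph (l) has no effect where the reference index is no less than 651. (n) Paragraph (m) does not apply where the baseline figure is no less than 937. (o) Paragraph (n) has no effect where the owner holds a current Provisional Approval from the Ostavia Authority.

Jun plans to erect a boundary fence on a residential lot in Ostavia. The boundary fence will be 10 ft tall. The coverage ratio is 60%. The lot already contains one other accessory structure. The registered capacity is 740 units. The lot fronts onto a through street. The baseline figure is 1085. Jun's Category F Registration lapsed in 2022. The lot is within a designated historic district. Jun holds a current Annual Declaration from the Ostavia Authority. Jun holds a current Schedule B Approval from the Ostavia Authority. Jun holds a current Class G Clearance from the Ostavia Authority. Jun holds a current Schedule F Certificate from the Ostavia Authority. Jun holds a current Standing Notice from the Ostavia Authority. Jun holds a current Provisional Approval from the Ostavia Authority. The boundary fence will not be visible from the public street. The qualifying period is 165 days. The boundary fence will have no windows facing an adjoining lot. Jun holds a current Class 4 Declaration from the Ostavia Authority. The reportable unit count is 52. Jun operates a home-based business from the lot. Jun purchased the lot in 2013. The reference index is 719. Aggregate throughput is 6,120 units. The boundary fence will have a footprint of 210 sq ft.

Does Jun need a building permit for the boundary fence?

Exception (a)'s conditions are all satisfied: the structure's height is 10 ft, below the 14 ft limit; no windows face an adjoining lot; a current Standing Notice is held. But: (f) operates against (a): a home-based business operates on the lot. (g), which would lift (f), is not triggered — the reportable unit count is 52, not under 46. So (a) is unavailable.
Exception (b) does not apply: the lot already has another accessory structure.
Exception (c) fails — the structure's footprint is 210 sq ft, not less than 210 sq ft.
Exception (d) does not apply: no current Category F Registration is held.
Exception (e)'s conditions are all satisfied: the qualifying period is 165 days, below the 175 days limit; the registered capacity is 740 units, less than the 880 units limit. However, paragraphs (i)–(o) must be considered: (i) operates — a current Annual Declaration is held. (j) is engaged (the lot is in a historic district), but is overridden by (k): (k) is engaged — aggregate throughput is 6,120 units, below the 7,800 units limit. (l) would limit (k) — a current Schedule B Approval is held — but (m) sets (l) aside: (m) applies — the reference index is 719, meeting the 651 threshold. (n) would limit (m) — the baseline figure is 1,085, meeting the 937 threshold — but (o) sets (n) aside: (o) operates against (n): a current Provisional Approval is held. (e) is therefore removed.
None of the exceptions is available; § 36.6 applies in full.

Yes — Jun must obtain a building permit.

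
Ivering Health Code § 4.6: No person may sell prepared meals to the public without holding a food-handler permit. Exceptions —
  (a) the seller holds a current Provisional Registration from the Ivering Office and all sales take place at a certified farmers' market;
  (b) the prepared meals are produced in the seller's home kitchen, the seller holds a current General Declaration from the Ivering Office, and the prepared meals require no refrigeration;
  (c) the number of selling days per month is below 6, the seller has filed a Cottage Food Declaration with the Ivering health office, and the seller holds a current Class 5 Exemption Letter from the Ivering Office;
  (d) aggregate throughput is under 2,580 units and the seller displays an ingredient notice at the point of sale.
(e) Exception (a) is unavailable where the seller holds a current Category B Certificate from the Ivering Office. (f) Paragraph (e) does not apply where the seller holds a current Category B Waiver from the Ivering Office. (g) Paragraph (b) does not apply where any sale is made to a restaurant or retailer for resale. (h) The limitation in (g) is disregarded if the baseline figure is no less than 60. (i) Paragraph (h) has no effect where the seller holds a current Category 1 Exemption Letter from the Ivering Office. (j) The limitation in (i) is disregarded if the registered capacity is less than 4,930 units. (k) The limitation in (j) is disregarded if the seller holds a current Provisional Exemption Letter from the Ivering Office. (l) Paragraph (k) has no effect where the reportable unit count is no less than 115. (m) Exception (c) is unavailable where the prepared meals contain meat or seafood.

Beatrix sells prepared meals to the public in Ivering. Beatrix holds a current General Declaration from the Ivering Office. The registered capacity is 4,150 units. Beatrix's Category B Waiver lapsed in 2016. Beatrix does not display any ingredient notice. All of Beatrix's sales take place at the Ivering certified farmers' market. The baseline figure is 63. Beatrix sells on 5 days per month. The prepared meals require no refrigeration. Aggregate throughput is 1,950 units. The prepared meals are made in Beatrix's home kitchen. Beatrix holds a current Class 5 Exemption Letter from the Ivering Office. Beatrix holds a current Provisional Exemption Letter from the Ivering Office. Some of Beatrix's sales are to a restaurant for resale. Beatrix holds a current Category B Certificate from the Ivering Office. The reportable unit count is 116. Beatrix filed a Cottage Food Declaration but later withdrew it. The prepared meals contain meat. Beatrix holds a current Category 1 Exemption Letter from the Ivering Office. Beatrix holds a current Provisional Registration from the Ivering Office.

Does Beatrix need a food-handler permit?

No — exception (b) applies; Beatrix is not required to hold a food-handler permit.

Exception (a)'s conditions are all satisfied: a current Provisional Registration is held; all sales are at a certified farmers' market. However, paragraphs (e)–(f) must be considered: (e) is triggered — a current Category B Certificate is held. (f), which would lift (e), is not engaged — no current Category B Waiver is held. (a) is therefore removed.
Exception (b) is satisfied on its face — the prepared meals are home-kitchen produced; a current General Declaration is held; the prepared meals are shelf-stable. Under paragraphs (g)–(l): (g) operates (some sales are to a restaurant for resale), but is displaced by (h): (h) operates against (g): the baseline figure is 63, meeting the 60 threshold. (i) would limit (h) — a current Category 1 Exemption Letter is held — but (j) sets (i) aside: (j) operates against (i): the registered capacity is 4,150 units, less than the 4,930 units limit. (k) is engaged (a current Provisional Exemption Letter is held), but is displaced by (l): (l) applies — the reportable unit count is 116, meeting the 115 threshold. So (b) applies.
Exception (c) requires that the seller has filed a Cottage Food Declaration with the Ivering health office; but the Cottage Food Declaration was withdrawn, so (c) is unavailable.
Exception (d) does not apply: no ingredient notice is displayed.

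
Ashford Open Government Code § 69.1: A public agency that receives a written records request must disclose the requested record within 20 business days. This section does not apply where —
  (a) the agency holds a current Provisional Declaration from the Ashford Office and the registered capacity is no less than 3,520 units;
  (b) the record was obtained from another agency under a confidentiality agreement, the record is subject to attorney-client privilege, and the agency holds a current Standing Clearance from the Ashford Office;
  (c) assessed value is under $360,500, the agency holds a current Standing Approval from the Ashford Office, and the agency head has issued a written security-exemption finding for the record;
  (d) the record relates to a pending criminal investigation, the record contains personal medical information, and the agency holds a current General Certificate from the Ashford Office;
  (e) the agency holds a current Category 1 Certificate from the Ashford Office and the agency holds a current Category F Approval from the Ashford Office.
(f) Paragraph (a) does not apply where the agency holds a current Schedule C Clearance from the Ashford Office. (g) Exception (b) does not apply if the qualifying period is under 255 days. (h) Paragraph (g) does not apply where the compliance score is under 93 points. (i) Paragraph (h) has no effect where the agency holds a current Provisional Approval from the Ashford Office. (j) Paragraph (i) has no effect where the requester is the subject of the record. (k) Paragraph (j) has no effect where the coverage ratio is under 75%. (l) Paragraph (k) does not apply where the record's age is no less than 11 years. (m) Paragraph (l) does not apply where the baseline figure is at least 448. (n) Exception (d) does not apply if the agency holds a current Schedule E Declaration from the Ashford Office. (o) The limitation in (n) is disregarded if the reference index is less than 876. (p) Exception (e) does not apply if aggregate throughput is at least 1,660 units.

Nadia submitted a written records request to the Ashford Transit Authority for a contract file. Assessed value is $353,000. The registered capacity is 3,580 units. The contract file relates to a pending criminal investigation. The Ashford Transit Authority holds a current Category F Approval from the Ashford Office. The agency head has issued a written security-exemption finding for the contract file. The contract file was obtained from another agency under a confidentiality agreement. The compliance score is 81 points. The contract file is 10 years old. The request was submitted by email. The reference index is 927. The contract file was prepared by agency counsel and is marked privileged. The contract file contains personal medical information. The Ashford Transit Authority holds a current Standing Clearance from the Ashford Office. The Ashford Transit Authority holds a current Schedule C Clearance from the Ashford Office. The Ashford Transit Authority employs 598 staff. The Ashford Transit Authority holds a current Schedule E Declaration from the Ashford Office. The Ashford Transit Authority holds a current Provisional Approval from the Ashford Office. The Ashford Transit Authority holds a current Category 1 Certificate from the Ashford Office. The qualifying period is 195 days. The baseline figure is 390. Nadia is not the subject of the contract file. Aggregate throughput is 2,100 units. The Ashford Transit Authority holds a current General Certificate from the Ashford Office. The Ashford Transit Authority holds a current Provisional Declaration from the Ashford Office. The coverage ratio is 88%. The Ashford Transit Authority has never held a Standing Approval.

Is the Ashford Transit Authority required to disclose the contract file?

Exception (a): a current Provisional Declaration is held; the registered capacity is 3,580 units, meeting the 3,520 units threshold — every condition holds. But: (f) applies — a current Schedule C Clearance is held. Exception (a) does not apply.
Exception (b): the contract file was obtained under a confidentiality agreement; the contract file is privileged; a current Standing Clearance is held — every condition holds. Turning to paragraphs (g)–(m): (g) operates against (b): the qualifying period is 195 days, under the 255 days limit. (h) would limit (g) — the compliance score is 81 points, under the 93 points limit — but (i) sets (h) aside: (i) applies — a current Provisional Approval is held. (j), which would lift (i), is not engaged — Nadia is not the subject of the contract file. (b) is therefore removed.
Exception (c) does not apply: no current Standing Approval is held.
Exception (d) is satisfied on its face — the contract file relates to a pending investigation; the contract file contains personal medical information; a current General Certificate is held. However, paragraphs (n)–(o) must be considered: (n) is engaged — a current Schedule E Declaration is held. (o) does not operate here (the reference index is 927, not less than 876), so (n) stands. So (d) is unavailable.
All of (e)'s requirements are met (a current Category 1 Certificate is held; a current Category F Approval is held). But: (p) operates against (e): aggregate throughput is 2,100 units, meeting the 1,660 units threshold. Exception (e) does not apply.
None of the exceptions is available; § 69.1 applies in full.

Yes — the Ashford Transit Authority must disclose the contract file.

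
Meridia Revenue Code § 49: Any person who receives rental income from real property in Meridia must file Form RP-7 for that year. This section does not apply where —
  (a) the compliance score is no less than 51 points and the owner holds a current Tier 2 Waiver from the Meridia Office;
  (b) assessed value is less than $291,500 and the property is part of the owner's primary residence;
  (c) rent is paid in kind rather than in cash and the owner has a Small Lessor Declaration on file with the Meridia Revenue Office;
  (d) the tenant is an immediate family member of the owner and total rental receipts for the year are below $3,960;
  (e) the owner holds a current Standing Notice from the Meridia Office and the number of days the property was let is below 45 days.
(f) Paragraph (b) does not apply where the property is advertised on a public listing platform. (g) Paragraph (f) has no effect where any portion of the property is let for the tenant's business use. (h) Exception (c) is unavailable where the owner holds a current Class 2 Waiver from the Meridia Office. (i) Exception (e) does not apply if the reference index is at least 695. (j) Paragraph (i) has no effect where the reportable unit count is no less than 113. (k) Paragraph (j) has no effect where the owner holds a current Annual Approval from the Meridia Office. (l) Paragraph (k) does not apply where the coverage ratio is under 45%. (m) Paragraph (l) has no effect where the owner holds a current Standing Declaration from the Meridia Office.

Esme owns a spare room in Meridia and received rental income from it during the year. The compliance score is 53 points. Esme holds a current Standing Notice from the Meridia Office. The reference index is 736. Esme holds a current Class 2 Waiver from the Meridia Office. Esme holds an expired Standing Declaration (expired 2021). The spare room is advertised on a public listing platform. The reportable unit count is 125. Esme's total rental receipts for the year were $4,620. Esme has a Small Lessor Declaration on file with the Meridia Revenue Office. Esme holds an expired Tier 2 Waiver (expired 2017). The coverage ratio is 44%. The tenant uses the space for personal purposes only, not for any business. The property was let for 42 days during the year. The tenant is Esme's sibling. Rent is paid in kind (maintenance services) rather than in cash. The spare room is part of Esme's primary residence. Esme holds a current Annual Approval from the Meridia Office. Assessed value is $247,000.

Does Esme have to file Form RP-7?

No — exception (e) applies; Esme is not required to file Form RP-7.

Exception (a) requires that the owner holds a current Tier 2 Waiver from the Meridia Office; but the Tier 2 Waiver is not current, so (a) is unavailable.
All of (b)'s requirements are met (assessed value is $247,000, less than the $291,500 limit; the spare room is part of the primary residence). Turning to paragraphs (f)–(g): (f) operates against (b): the property is publicly advertised. (g) does not operate here (the space is used for personal purposes only), so (f) stands. (b) is therefore removed.
Exception (c): rent is paid in kind; a Small Lessor Declaration is on file — every condition holds. But: (h) operates against (c): a current Class 2 Waiver is held. So (c) is unavailable.
Exception (d) fails — total rental receipts for the year are $4,620, not below $3,960.
Exception (e): a current Standing Notice is held; the number of days the property was let is 42 days, below the 45 days limit — every condition holds. Applying paragraphs (i)–(m): (i) would limit (e) — the reference index is 736, meeting the 695 threshold — but (j) sets (i) aside: (j) is engaged — the reportable unit count is 125, meeting the 113 threshold. (k) would limit (j) — a current Annual Approval is held — but (l) sets (k) aside: (l) operates against (k): the coverage ratio is 44%, under the 45% limit. (m) does not operate here (there is no Standing Declaration in force), so (l) stands. Exception (e) stands.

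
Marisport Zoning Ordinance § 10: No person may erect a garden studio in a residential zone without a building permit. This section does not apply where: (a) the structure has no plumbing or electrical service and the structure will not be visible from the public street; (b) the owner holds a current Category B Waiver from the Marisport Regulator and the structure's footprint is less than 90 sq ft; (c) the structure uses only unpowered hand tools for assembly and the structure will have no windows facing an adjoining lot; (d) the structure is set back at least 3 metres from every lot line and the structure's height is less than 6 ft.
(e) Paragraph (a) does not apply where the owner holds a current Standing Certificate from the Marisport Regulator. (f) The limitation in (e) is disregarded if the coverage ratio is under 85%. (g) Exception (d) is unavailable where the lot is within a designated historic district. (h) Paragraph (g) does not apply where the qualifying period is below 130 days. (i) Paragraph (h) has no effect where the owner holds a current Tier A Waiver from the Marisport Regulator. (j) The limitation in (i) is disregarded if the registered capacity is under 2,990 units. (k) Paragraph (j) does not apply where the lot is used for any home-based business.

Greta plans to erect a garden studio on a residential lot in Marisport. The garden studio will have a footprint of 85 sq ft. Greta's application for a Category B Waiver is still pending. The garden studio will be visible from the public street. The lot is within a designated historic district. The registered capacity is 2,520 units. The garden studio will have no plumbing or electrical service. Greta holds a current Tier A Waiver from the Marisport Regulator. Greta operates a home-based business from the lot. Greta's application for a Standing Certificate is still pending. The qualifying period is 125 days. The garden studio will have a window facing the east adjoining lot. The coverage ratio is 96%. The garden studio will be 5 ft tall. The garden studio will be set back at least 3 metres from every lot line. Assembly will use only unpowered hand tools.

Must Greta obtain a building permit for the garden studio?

Yes — Greta must obtain a building permit.

Exception (a) does not apply: the structure will be visible from the street.
Exception (b) fails — the Category B Waiver is not current.
Exception (c) does not apply: a window faces an adjoining lot.
Exception (d): the setback is at least 3 m on every side; the structure's height is 5 ft, less than the 6 ft limit — every condition holds. But applying paragraphs (g)–(k): (g) is triggered — the lot is in a historic district. (h) applies (the qualifying period is 125 days, below the 130 days limit), but is set aside by (i): (i) operates against (h): a current Tier A Waiver is held. (j) would limit (i) — the registered capacity is 2,520 units, under the 2,990 units limit — but (k) sets (j) aside: (k) operates against (j): a home-based business operates on the lot. So (d) is unavailable.
None of the exceptions is available; § 10 applies in full.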